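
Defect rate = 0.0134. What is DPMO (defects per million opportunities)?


DPMO = defect_rate * 1000000 = 0.0134 * 1000000

13400


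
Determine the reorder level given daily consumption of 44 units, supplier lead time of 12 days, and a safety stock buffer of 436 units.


Formula: ROP = (Daily Demand * Lead Time) + Safety Stock
Demand during lead time = 44 * 12 = 528 units
ROP = 528 + 436 = 964 units

964 units


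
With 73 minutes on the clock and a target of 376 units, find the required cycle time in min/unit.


Formula: CT = Available Time / Number of Units
CT = 73 min / 376 units
CT = 0.19 min/unit

0.19 min/unit


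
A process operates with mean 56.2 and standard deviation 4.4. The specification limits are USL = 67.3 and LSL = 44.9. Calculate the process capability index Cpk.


Cpu = (67.3 - 56.2) / (3 * 4.4) = 0.84
Cpl = (56.2 - 44.9) / (3 * 4.4) = 0.86
Cpk = min(0.84, 0.86) = 0.84

0.84


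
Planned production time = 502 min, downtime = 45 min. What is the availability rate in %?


Formula: Availability = (Planned Time - Downtime) / Planned Time * 100
Uptime = 502 - 45 = 457 min
Availability = 457 / 502 * 100 = 91.0%

91.0%


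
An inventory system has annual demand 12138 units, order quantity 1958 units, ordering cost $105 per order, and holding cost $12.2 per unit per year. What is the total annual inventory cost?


TC = 12138/1958 * 105 + 1958/2 * 12.2

$12594.71


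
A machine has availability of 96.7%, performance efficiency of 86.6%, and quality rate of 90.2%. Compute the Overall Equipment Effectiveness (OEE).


Formula: OEE = Availability * Performance * Quality / 10000
A * P = 96.7% * 86.6% / 100 = 83.74%
OEE = 83.74% * 90.2% / 100 = 75.5%

75.5%


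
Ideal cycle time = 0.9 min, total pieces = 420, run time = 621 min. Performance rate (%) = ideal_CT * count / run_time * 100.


Formula: Performance = (Ideal CT * Total Count) / Run Time * 100
Ideal output time = 0.9 * 420 = 378.0 min
Performance = 378.0 / 621 * 100 = 60.9%

60.9%


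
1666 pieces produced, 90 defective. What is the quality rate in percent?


Formula: Quality Rate = Good Pieces / Total Pieces * 100
Good pieces = 1666 - 90 = 1576
QR = 1576 / 1666 * 100 = 94.6%

94.6%


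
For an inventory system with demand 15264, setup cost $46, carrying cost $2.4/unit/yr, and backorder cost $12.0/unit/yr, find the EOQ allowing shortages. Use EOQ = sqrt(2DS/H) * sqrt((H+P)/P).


Formula: EOQ* = sqrt(2DS/H) * sqrt((H+P)/P)
Base EOQ = sqrt(2*15264*46/2.4) = 764.93 units
Correction = sqrt((2.4+12.0)/12.0) = 1.09545
EOQ* = 764.93 * 1.09545 = 837.9 units

837.9 units


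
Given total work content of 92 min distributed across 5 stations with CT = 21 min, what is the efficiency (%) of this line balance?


Formula: Efficiency = Sum of Task Times / (N_stations * CT) * 100
Total station capacity = 5 stations * 21 min = 105 min
Efficiency = 92 / 105 * 100 = 87.6%

87.6%


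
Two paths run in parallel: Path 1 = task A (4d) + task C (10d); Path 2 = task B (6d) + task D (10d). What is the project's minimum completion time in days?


Path 1 = 4 + 10 = 14 days
Path 2 = 6 + 10 = 16 days
Duration = max(14, 16) = 16 days

16 days


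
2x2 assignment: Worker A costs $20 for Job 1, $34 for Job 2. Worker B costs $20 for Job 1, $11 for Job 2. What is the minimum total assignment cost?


Option 1: A->1 + B->2 = $20 + $11 = $31
Option 2: A->2 + B->1 = $34 + $20 = $54
Min cost = min($31, $54) = $31

$31


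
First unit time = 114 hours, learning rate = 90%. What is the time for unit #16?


Formula: T_n = T_1 * (learning_rate)^(log2(n)) where learning_rate = rate/100
Doublings = log2(16) = 4
T_n = 114 * 0.9^4
T_n = 114 * 0.6561 = 74.8 hours

74.8 hours


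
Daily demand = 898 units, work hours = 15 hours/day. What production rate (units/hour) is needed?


Formula: Production Rate = Daily Demand / Available Hours
Rate = 898 units/day / 15 hours/day
Rate = 59.9 units/hour

59.9 units/hour


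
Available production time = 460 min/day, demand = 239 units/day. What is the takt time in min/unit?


Formula: Takt Time = Available Production Time / Customer Demand
Takt = 460 min/day / 239 units/day
Takt = 1.92 min/unit

1.92 min/unit


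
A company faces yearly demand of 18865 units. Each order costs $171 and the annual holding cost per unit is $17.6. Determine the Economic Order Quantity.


Formula: EOQ = sqrt(2 * D * S / H)
Numerator: 2 * 18865 * 171 = 6451830
2DS/H = 6451830 / 17.6 = 366581.2
EOQ = sqrt(366581.2) = 605.5 units

605.5 units


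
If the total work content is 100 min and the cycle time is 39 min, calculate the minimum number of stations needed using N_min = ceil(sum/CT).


Formula: N_min = ceil(Sum of Task Times / Cycle Time)
N_min = ceil(100 min / 39 min) = ceil(2.5641)
N_min = 3 stations

3


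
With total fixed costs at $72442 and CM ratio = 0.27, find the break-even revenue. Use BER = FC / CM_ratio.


Formula: BER = Fixed Costs / Contribution Margin Ratio
BER = $72442 / 0.27
BER = $268303.70 (to the nearest cent)

$268303.70


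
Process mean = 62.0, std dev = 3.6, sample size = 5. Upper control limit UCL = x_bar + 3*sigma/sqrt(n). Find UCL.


UCL = 62.0 + 3 * 3.6 / sqrt(5)

66.83


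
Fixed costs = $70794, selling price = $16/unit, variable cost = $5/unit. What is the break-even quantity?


Formula: BEQ = Fixed Costs / (Price - Variable Cost)
Contribution margin = $16 - $5 = $11/unit
BEQ = ceil($70794 / $11/unit) = ceil(6435.82) = 6436 units

6436 units


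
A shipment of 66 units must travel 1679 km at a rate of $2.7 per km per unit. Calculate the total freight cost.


TC = dist * cost * units = 1679 * 2.7 * 66 = $299197.80

$299197.80


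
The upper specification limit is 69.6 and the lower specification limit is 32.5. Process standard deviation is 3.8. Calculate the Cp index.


Cp = (69.6 - 32.5) / (6 * 3.8)

1.63


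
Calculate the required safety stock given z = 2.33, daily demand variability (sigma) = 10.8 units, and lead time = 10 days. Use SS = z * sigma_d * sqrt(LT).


Formula: SS = z * sigma_d * sqrt(LT)
sqrt(LT) = sqrt(10) = 3.1623
SS = 2.33 * 10.8 * 3.1623
SS = 79.6 units

79.6 units


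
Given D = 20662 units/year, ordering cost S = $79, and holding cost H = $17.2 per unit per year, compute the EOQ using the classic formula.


Formula: EOQ = sqrt(2 * D * S / H)
Numerator: 2 * 20662 * 79 = 3264596
2DS/H = 3264596 / 17.2 = 189802.1
EOQ = sqrt(189802.1) = 435.7 units

435.7 units


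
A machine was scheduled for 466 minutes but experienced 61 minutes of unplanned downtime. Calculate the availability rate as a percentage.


Formula: Availability = (Planned Time - Downtime) / Planned Time * 100
Uptime = 466 - 61 = 405 min
Availability = 405 / 466 * 100 = 86.9%

86.9%


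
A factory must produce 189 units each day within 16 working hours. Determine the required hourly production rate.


Formula: Production Rate = Daily Demand / Available Hours
Rate = 189 units/day / 16 hours/day
Rate = 11.8 units/hour

11.8 units/hour


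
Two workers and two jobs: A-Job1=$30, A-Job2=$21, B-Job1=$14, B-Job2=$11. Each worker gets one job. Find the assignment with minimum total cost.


Option 1: A->1 + B->2 = $30 + $11 = $41
Option 2: A->2 + B->1 = $21 + $14 = $35
Min cost = min($41, $35) = $35

$35


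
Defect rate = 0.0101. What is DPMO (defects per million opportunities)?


DPMO = defect_rate * 1000000 = 0.0101 * 1000000

10100


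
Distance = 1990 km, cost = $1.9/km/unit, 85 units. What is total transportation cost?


TC = dist * cost * units = 1990 * 1.9 * 85 = $321385.00

$321385.00


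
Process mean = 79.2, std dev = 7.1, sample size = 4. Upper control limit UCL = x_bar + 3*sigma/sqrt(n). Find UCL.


UCL = 79.2 + 3 * 7.1 / sqrt(4)

89.85


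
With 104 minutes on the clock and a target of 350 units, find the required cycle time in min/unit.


Formula: CT = Available Time / Number of Units
CT = 104 min / 350 units
CT = 0.3 min/unit

0.3 min/unit


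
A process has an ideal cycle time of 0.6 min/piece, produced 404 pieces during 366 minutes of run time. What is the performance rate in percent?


Formula: Performance = (Ideal CT * Total Count) / Run Time * 100
Ideal output time = 0.6 * 404 = 242.4 min
Performance = 242.4 / 366 * 100 = 66.2%

66.2%


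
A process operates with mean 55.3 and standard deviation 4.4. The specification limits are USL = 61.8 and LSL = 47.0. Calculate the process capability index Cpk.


Cpu = (61.8 - 55.3) / (3 * 4.4) = 0.49
Cpl = (55.3 - 47.0) / (3 * 4.4) = 0.63
Cpk = min(0.49, 0.63) = 0.49

0.49


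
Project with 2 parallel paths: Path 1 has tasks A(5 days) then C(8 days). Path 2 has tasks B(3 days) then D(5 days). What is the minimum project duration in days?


Path 1 = 5 + 8 = 13 days
Path 2 = 3 + 5 = 8 days
Duration = max(13, 8) = 13 days

13 days


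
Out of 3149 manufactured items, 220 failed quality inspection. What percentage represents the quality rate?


Formula: Quality Rate = Good Pieces / Total Pieces * 100
Good pieces = 3149 - 220 = 2929
QR = 2929 / 3149 * 100 = 93.0%

93.0%


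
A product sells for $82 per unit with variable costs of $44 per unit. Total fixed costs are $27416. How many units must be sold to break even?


Formula: BEQ = Fixed Costs / (Price - Variable Cost)
Contribution margin = $82 - $44 = $38/unit
BEQ = ceil($27416 / $38/unit) = ceil(721.47) = 722 units

722 units


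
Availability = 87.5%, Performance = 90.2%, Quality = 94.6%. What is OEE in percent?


Formula: OEE = Availability * Performance * Quality / 10000
A * P = 87.5% * 90.2% / 100 = 78.93%
OEE = 78.93% * 94.6% / 100 = 74.7%

74.7%


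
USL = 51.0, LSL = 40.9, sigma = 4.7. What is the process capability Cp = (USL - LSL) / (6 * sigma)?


Cp = (51.0 - 40.9) / (6 * 4.7)

0.36


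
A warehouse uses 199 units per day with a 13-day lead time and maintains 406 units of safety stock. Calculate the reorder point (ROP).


Formula: ROP = (Daily Demand * Lead Time) + Safety Stock
Demand during lead time = 199 * 13 = 2587 units
ROP = 2587 + 406 = 2993 units

2993 units


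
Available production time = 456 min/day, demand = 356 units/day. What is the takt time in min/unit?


Formula: Takt Time = Available Production Time / Customer Demand
Takt = 456 min/day / 356 units/day
Takt = 1.28 min/unit

1.28 min/unit


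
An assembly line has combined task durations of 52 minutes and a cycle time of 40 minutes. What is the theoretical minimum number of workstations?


Formula: N_min = ceil(Sum of Task Times / Cycle Time)
N_min = ceil(52 min / 40 min) = ceil(1.3)
N_min = 2 stations

2


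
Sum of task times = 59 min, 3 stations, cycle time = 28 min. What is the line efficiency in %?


Formula: Efficiency = Sum of Task Times / (N_stations * CT) * 100
Total station capacity = 3 stations * 28 min = 84 min
Efficiency = 59 / 84 * 100 = 70.2%

70.2%


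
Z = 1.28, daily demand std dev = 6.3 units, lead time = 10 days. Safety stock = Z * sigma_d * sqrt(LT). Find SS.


Formula: SS = z * sigma_d * sqrt(LT)
sqrt(LT) = sqrt(10) = 3.1623
SS = 1.28 * 6.3 * 3.1623
SS = 25.5 units

25.5 units


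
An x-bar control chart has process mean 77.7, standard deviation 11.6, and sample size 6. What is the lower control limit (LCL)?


LCL = 77.7 - 3 * 11.6 / sqrt(6)

63.49


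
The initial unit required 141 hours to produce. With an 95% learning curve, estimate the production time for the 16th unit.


Formula: T_n = T_1 * (learning_rate)^(log2(n)) where learning_rate = rate/100
Doublings = log2(16) = 4
T_n = 141 * 0.95^4
T_n = 141 * 0.8145 = 114.8 hours

114.8 hours


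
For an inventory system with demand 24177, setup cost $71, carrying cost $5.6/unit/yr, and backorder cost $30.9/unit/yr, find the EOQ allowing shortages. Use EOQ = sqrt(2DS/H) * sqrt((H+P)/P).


Formula: EOQ* = sqrt(2DS/H) * sqrt((H+P)/P)
Base EOQ = sqrt(2*24177*71/5.6) = 782.98 units
Correction = sqrt((5.6+30.9)/30.9) = 1.08684
EOQ* = 782.98 * 1.08684 = 851.0 units

851.0 units


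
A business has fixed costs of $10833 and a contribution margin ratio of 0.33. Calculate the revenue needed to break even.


Formula: BER = Fixed Costs / Contribution Margin Ratio
BER = $10833 / 0.33
BER = $32827.27 (to the nearest cent)

$32827.27


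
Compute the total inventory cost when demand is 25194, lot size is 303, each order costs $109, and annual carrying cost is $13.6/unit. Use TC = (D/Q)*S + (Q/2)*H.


TC = 25194/303 * 109 + 303/2 * 13.6

$11123.59


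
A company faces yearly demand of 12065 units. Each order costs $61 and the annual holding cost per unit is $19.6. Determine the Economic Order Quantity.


Formula: EOQ = sqrt(2 * D * S / H)
Numerator: 2 * 12065 * 61 = 1471930
2DS/H = 1471930 / 19.6 = 75098.5
EOQ = sqrt(75098.5) = 274.0 units

274.0 units


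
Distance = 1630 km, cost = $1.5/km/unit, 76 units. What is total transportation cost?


TC = dist * cost * units = 1630 * 1.5 * 76 = $185820.00

$185820.00


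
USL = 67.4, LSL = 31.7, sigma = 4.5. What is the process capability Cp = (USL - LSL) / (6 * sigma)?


Cp = (67.4 - 31.7) / (6 * 4.5)

1.32


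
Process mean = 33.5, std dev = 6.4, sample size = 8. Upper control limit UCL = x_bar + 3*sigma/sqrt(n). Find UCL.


UCL = 33.5 + 3 * 6.4 / sqrt(8)

40.29


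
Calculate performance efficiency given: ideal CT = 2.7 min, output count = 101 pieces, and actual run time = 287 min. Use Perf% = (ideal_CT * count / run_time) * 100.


Formula: Performance = (Ideal CT * Total Count) / Run Time * 100
Ideal output time = 2.7 * 101 = 272.7 min
Performance = 272.7 / 287 * 100 = 95.0%

95.0%


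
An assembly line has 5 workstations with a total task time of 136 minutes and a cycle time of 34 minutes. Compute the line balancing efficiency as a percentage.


Formula: Efficiency = Sum of Task Times / (N_stations * CT) * 100
Total station capacity = 5 stations * 34 min = 170 min
Efficiency = 136 / 170 * 100 = 80.0%

80.0%


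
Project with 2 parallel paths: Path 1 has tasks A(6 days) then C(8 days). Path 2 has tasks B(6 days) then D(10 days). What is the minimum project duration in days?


Path 1 = 6 + 8 = 14 days
Path 2 = 6 + 10 = 16 days
Duration = max(14, 16) = 16 days

16 days


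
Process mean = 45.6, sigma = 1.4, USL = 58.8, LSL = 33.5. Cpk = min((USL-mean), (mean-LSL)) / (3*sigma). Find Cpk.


Cpu = (58.8 - 45.6) / (3 * 1.4) = 3.14
Cpl = (45.6 - 33.5) / (3 * 1.4) = 2.88
Cpk = min(3.14, 2.88) = 2.88

2.88


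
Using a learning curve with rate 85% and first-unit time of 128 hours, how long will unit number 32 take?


Formula: T_n = T_1 * (learning_rate)^(log2(n)) where learning_rate = rate/100
Doublings = log2(32) = 5
T_n = 128 * 0.85^5
T_n = 128 * 0.4437 = 56.8 hours

56.8 hours


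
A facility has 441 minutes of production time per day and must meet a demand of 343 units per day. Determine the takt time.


Formula: Takt Time = Available Production Time / Customer Demand
Takt = 441 min/day / 343 units/day
Takt = 1.29 min/unit

1.29 min/unit


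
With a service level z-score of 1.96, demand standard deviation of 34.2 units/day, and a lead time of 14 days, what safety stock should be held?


Formula: SS = z * sigma_d * sqrt(LT)
sqrt(LT) = sqrt(14) = 3.7417
SS = 1.96 * 34.2 * 3.7417
SS = 250.8 units

250.8 units


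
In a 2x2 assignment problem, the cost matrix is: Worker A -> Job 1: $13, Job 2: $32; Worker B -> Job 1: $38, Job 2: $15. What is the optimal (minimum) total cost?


Option 1: A->1 + B->2 = $13 + $15 = $28
Option 2: A->2 + B->1 = $32 + $38 = $70
Min cost = min($28, $70) = $28

$28


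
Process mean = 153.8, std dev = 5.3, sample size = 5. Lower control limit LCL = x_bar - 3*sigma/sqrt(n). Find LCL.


LCL = 153.8 - 3 * 5.3 / sqrt(5)

146.69


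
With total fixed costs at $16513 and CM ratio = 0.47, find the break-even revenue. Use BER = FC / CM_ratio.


Formula: BER = Fixed Costs / Contribution Margin Ratio
BER = $16513 / 0.47
BER = $35134.04 (to the nearest cent)

$35134.04


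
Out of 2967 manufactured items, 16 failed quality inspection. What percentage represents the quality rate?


Formula: Quality Rate = Good Pieces / Total Pieces * 100
Good pieces = 2967 - 16 = 2951
QR = 2951 / 2967 * 100 = 99.5%

99.5%


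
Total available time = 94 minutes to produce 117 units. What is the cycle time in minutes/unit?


Formula: CT = Available Time / Number of Units
CT = 94 min / 117 units
CT = 0.8 min/unit

0.8 min/unit


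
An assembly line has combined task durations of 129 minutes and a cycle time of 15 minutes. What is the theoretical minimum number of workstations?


Formula: N_min = ceil(Sum of Task Times / Cycle Time)
N_min = ceil(129 min / 15 min) = ceil(8.6)
N_min = 9 stations

9


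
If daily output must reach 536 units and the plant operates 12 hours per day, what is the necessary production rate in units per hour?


Formula: Production Rate = Daily Demand / Available Hours
Rate = 536 units/day / 12 hours/day
Rate = 44.7 units/hour

44.7 units/hour


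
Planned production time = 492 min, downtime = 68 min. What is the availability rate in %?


Formula: Availability = (Planned Time - Downtime) / Planned Time * 100
Uptime = 492 - 68 = 424 min
Availability = 424 / 492 * 100 = 86.2%

86.2%


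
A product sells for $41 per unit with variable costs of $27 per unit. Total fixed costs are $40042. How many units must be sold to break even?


Formula: BEQ = Fixed Costs / (Price - Variable Cost)
Contribution margin = $41 - $27 = $14/unit
BEQ = ceil($40042 / $14/unit) = ceil(2860.14) = 2861 units

2861 units


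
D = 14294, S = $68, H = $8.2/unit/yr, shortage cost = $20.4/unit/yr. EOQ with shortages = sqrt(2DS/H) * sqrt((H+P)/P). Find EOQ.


Formula: EOQ* = sqrt(2DS/H) * sqrt((H+P)/P)
Base EOQ = sqrt(2*14294*68/8.2) = 486.9 units
Correction = sqrt((8.2+20.4)/20.4) = 1.18404
EOQ* = 486.9 * 1.18404 = 576.5 units

576.5 units


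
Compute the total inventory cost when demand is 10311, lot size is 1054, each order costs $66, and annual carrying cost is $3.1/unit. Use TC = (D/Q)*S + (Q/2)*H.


TC = 10311/1054 * 66 + 1054/2 * 3.1

$2279.36


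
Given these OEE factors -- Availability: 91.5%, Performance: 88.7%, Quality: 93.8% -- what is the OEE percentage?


Formula: OEE = Availability * Performance * Quality / 10000
A * P = 91.5% * 88.7% / 100 = 81.16%
OEE = 81.16% * 93.8% / 100 = 76.1%

76.1%


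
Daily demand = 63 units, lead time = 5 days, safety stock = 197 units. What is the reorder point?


Formula: ROP = (Daily Demand * Lead Time) + Safety Stock
Demand during lead time = 63 * 5 = 315 units
ROP = 315 + 197 = 512 units

512 units


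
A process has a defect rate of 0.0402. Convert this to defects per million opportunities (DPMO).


DPMO = defect_rate * 1000000 = 0.0402 * 1000000

40200


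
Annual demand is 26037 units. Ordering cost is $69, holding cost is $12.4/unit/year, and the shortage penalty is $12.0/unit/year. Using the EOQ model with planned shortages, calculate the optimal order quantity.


Formula: EOQ* = sqrt(2DS/H) * sqrt((H+P)/P)
Base EOQ = sqrt(2*26037*69/12.4) = 538.3 units
Correction = sqrt((12.4+12.0)/12.0) = 1.42595
EOQ* = 538.3 * 1.42595 = 767.6 units

767.6 units


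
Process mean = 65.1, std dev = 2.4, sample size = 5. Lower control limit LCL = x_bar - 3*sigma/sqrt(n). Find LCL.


LCL = 65.1 - 3 * 2.4 / sqrt(5)

61.88


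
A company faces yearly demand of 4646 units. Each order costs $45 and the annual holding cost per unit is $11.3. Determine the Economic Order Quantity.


Formula: EOQ = sqrt(2 * D * S / H)
Numerator: 2 * 4646 * 45 = 418140
2DS/H = 418140 / 11.3 = 37003.5
EOQ = sqrt(37003.5) = 192.4 units

192.4 units


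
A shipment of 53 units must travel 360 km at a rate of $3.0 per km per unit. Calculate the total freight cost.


TC = dist * cost * units = 360 * 3.0 * 53 = $57240.00

$57240.00


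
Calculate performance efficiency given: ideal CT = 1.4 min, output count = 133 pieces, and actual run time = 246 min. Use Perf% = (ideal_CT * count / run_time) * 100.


Formula: Performance = (Ideal CT * Total Count) / Run Time * 100
Ideal output time = 1.4 * 133 = 186.2 min
Performance = 186.2 / 246 * 100 = 75.7%

75.7%


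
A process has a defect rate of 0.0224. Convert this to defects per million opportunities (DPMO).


DPMO = defect_rate * 1000000 = 0.0224 * 1000000

22400


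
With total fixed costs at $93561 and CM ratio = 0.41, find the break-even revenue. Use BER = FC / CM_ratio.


Formula: BER = Fixed Costs / Contribution Margin Ratio
BER = $93561 / 0.41
BER = $228197.56 (to the nearest cent)

$228197.56


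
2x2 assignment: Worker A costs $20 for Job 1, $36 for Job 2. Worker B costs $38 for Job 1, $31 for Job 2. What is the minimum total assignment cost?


Option 1: A->1 + B->2 = $20 + $31 = $51
Option 2: A->2 + B->1 = $36 + $38 = $74
Min cost = min($51, $74) = $51

$51


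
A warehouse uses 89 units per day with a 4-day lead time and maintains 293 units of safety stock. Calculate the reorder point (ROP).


Formula: ROP = (Daily Demand * Lead Time) + Safety Stock
Demand during lead time = 89 * 4 = 356 units
ROP = 356 + 293 = 649 units

649 units


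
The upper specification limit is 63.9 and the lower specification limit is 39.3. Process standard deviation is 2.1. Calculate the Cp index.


Cp = (63.9 - 39.3) / (6 * 2.1)

1.95


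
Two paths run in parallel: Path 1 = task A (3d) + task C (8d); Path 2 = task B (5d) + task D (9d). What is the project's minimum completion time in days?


Path 1 = 3 + 8 = 11 days
Path 2 = 5 + 9 = 14 days
Duration = max(11, 14) = 14 days

14 days


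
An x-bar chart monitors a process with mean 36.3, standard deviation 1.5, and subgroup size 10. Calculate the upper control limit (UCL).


UCL = 36.3 + 3 * 1.5 / sqrt(10)

37.72


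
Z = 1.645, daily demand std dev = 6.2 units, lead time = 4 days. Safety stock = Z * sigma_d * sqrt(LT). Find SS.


Formula: SS = z * sigma_d * sqrt(LT)
sqrt(LT) = sqrt(4) = 2.0
SS = 1.645 * 6.2 * 2.0
SS = 20.4 units

20.4 units


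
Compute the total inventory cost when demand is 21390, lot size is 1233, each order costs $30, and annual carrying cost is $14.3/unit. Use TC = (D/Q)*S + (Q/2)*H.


TC = 21390/1233 * 30 + 1233/2 * 14.3

$9336.39


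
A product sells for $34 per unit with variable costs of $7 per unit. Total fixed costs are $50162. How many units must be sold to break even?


Formula: BEQ = Fixed Costs / (Price - Variable Cost)
Contribution margin = $34 - $7 = $27/unit
BEQ = ceil($50162 / $27/unit) = ceil(1857.85) = 1858 units

1858 units


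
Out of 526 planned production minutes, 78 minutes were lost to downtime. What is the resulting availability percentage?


Formula: Availability = (Planned Time - Downtime) / Planned Time * 100
Uptime = 526 - 78 = 448 min
Availability = 448 / 526 * 100 = 85.2%

85.2%


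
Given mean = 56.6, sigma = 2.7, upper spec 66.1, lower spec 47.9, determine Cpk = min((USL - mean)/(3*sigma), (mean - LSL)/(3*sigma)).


Cpu = (66.1 - 56.6) / (3 * 2.7) = 1.17
Cpl = (56.6 - 47.9) / (3 * 2.7) = 1.07
Cpk = min(1.17, 1.07) = 1.07

1.07


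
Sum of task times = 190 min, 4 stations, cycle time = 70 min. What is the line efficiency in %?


Formula: Efficiency = Sum of Task Times / (N_stations * CT) * 100
Total station capacity = 4 stations * 70 min = 280 min
Efficiency = 190 / 280 * 100 = 67.9%

67.9%


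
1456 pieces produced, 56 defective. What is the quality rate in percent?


Formula: Quality Rate = Good Pieces / Total Pieces * 100
Good pieces = 1456 - 56 = 1400
QR = 1400 / 1456 * 100 = 96.2%

96.2%


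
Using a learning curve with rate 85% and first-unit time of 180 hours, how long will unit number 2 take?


Formula: T_n = T_1 * (learning_rate)^(log2(n)) where learning_rate = rate/100
Doublings = log2(2) = 1
T_n = 180 * 0.85^1
T_n = 180 * 0.85 = 153.0 hours

153.0 hours


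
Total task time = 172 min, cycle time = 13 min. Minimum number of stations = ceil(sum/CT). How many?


Formula: N_min = ceil(Sum of Task Times / Cycle Time)
N_min = ceil(172 min / 13 min) = ceil(13.2308)
N_min = 14 stations

14


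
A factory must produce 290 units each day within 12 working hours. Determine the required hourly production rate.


Formula: Production Rate = Daily Demand / Available Hours
Rate = 290 units/day / 12 hours/day
Rate = 24.2 units/hour

24.2 units/hour


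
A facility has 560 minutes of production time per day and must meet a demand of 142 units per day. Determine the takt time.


Formula: Takt Time = Available Production Time / Customer Demand
Takt = 560 min/day / 142 units/day
Takt = 3.94 min/unit

3.94 min/unit


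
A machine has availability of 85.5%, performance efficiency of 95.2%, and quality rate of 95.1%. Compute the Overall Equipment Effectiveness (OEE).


Formula: OEE = Availability * Performance * Quality / 10000
A * P = 85.5% * 95.2% / 100 = 81.4%
OEE = 81.4% * 95.1% / 100 = 77.4%

77.4%


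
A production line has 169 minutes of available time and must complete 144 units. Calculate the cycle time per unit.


Formula: CT = Available Time / Number of Units
CT = 169 min / 144 units
CT = 1.17 min/unit

1.17 min/unit


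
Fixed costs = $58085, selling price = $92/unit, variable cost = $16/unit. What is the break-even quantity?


Formula: BEQ = Fixed Costs / (Price - Variable Cost)
Contribution margin = $92 - $16 = $76/unit
BEQ = ceil($58085 / $76/unit) = ceil(764.28) = 765 units

765 units


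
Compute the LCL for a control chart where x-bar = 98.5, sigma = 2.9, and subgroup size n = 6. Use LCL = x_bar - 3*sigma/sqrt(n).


LCL = 98.5 - 3 * 2.9 / sqrt(6)

94.95


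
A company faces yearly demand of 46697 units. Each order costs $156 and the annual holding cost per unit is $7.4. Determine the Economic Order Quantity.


Formula: EOQ = sqrt(2 * D * S / H)
Numerator: 2 * 46697 * 156 = 14569464
2DS/H = 14569464 / 7.4 = 1968846.5
EOQ = sqrt(1968846.5) = 1403.2 units

1403.2 units


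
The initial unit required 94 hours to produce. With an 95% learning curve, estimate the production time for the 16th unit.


Formula: T_n = T_1 * (learning_rate)^(log2(n)) where learning_rate = rate/100
Doublings = log2(16) = 4
T_n = 94 * 0.95^4
T_n = 94 * 0.8145 = 76.6 hours

76.6 hours


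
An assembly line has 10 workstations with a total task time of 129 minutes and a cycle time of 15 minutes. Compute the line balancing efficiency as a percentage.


Formula: Efficiency = Sum of Task Times / (N_stations * CT) * 100
Total station capacity = 10 stations * 15 min = 150 min
Efficiency = 129 / 150 * 100 = 86.0%

86.0%


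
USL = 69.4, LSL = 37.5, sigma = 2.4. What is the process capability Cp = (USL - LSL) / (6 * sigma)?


Cp = (69.4 - 37.5) / (6 * 2.4)

2.22


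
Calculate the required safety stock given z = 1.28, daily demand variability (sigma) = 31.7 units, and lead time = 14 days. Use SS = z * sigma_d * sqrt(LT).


Formula: SS = z * sigma_d * sqrt(LT)
sqrt(LT) = sqrt(14) = 3.7417
SS = 1.28 * 31.7 * 3.7417
SS = 151.8 units

151.8 units


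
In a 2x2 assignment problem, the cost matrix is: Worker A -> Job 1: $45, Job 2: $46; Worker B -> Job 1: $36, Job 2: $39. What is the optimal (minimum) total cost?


Option 1: A->1 + B->2 = $45 + $39 = $84
Option 2: A->2 + B->1 = $46 + $36 = $82
Min cost = min($84, $82) = $82

$82


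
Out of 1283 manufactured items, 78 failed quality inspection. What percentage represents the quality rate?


Formula: Quality Rate = Good Pieces / Total Pieces * 100
Good pieces = 1283 - 78 = 1205
QR = 1205 / 1283 * 100 = 93.9%

93.9%


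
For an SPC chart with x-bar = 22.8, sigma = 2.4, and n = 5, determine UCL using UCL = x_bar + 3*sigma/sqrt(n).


UCL = 22.8 + 3 * 2.4 / sqrt(5)

26.02


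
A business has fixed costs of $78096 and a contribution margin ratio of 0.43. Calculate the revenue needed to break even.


Formula: BER = Fixed Costs / Contribution Margin Ratio
BER = $78096 / 0.43
BER = $181618.60 (to the nearest cent)

$181618.60


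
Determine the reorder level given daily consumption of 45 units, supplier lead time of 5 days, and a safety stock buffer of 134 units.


Formula: ROP = (Daily Demand * Lead Time) + Safety Stock
Demand during lead time = 45 * 5 = 225 units
ROP = 225 + 134 = 359 units

359 units


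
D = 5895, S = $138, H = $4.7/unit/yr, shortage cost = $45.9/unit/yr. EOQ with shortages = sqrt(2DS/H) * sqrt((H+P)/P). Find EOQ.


Formula: EOQ* = sqrt(2DS/H) * sqrt((H+P)/P)
Base EOQ = sqrt(2*5895*138/4.7) = 588.37 units
Correction = sqrt((4.7+45.9)/45.9) = 1.04995
EOQ* = 588.37 * 1.04995 = 617.8 units

617.8 units


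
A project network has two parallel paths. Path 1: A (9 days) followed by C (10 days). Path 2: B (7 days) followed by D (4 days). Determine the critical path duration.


Path 1 = 9 + 10 = 19 days
Path 2 = 7 + 4 = 11 days
Duration = max(19, 11) = 19 days

19 days


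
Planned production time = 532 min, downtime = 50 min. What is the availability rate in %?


Formula: Availability = (Planned Time - Downtime) / Planned Time * 100
Uptime = 532 - 50 = 482 min
Availability = 482 / 532 * 100 = 90.6%

90.6%


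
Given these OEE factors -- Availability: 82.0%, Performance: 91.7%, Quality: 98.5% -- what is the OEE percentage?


Formula: OEE = Availability * Performance * Quality / 10000
A * P = 82.0% * 91.7% / 100 = 75.19%
OEE = 75.19% * 98.5% / 100 = 74.1%

74.1%


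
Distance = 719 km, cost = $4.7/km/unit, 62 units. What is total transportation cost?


TC = dist * cost * units = 719 * 4.7 * 62 = $209516.60

$209516.60


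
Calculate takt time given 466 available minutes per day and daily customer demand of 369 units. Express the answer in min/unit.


Formula: Takt Time = Available Production Time / Customer Demand
Takt = 466 min/day / 369 units/day
Takt = 1.26 min/unit

1.26 min/unit


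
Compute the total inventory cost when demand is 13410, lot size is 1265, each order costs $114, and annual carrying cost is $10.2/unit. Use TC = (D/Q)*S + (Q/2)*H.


TC = 13410/1265 * 114 + 1265/2 * 10.2

$7659.99


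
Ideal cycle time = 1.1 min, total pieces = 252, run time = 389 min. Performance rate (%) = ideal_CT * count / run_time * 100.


Formula: Performance = (Ideal CT * Total Count) / Run Time * 100
Ideal output time = 1.1 * 252 = 277.2 min
Performance = 277.2 / 389 * 100 = 71.3%

71.3%


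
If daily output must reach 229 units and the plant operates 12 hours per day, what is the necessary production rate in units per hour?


Formula: Production Rate = Daily Demand / Available Hours
Rate = 229 units/day / 12 hours/day
Rate = 19.1 units/hour

19.1 units/hour


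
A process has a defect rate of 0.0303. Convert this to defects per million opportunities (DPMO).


DPMO = defect_rate * 1000000 = 0.0303 * 1000000

30300


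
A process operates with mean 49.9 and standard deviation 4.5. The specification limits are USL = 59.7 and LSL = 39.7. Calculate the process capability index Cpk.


Cpu = (59.7 - 49.9) / (3 * 4.5) = 0.73
Cpl = (49.9 - 39.7) / (3 * 4.5) = 0.76
Cpk = min(0.73, 0.76) = 0.73

0.73


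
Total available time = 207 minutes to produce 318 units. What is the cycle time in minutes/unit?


Formula: CT = Available Time / Number of Units
CT = 207 min / 318 units
CT = 0.65 min/unit

0.65 min/unit


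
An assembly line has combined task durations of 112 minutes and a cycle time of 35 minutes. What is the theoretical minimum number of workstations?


Formula: N_min = ceil(Sum of Task Times / Cycle Time)
N_min = ceil(112 min / 35 min) = ceil(3.2)
N_min = 4 stations

4


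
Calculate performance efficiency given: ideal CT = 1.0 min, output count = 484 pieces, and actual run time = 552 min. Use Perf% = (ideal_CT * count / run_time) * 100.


Formula: Performance = (Ideal CT * Total Count) / Run Time * 100
Ideal output time = 1.0 * 484 = 484.0 min
Performance = 484.0 / 552 * 100 = 87.7%

87.7%


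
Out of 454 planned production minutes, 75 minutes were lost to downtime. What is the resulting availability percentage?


Formula: Availability = (Planned Time - Downtime) / Planned Time * 100
Uptime = 454 - 75 = 379 min
Availability = 379 / 454 * 100 = 83.5%

83.5%


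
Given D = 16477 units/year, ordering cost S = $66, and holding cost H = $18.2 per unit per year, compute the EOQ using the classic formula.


Formula: EOQ = sqrt(2 * D * S / H)
Numerator: 2 * 16477 * 66 = 2174964
2DS/H = 2174964 / 18.2 = 119503.5
EOQ = sqrt(119503.5) = 345.7 units

345.7 units


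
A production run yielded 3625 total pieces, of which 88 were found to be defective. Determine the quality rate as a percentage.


Formula: Quality Rate = Good Pieces / Total Pieces * 100
Good pieces = 3625 - 88 = 3537
QR = 3537 / 3625 * 100 = 97.6%

97.6%


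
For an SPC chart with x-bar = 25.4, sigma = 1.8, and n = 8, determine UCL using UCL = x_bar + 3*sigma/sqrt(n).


UCL = 25.4 + 3 * 1.8 / sqrt(8)

27.31


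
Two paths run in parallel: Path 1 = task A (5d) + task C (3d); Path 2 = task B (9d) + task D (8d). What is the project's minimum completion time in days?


Path 1 = 5 + 3 = 8 days
Path 2 = 9 + 8 = 17 days
Duration = max(8, 17) = 17 days

17 days


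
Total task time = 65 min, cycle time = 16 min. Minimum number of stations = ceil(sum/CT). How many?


Formula: N_min = ceil(Sum of Task Times / Cycle Time)
N_min = ceil(65 min / 16 min) = ceil(4.0625)
N_min = 5 stations

5


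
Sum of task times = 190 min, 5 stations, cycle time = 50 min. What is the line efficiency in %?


Formula: Efficiency = Sum of Task Times / (N_stations * CT) * 100
Total station capacity = 5 stations * 50 min = 250 min
Efficiency = 190 / 250 * 100 = 76.0%

76.0%


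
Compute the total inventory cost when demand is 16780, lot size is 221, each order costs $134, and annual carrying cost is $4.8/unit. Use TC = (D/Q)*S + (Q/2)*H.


TC = 16780/221 * 134 + 221/2 * 4.8

$10704.70


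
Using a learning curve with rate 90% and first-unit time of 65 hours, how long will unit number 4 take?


Formula: T_n = T_1 * (learning_rate)^(log2(n)) where learning_rate = rate/100
Doublings = log2(4) = 2
T_n = 65 * 0.9^2
T_n = 65 * 0.81 = 52.7 hours

52.7 hours


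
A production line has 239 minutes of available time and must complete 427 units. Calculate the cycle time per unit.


Formula: CT = Available Time / Number of Units
CT = 239 min / 427 units
CT = 0.56 min/unit

0.56 min/unit


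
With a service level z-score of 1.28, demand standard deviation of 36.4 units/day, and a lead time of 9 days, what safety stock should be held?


Formula: SS = z * sigma_d * sqrt(LT)
sqrt(LT) = sqrt(9) = 3.0
SS = 1.28 * 36.4 * 3.0
SS = 139.8 units

139.8 units


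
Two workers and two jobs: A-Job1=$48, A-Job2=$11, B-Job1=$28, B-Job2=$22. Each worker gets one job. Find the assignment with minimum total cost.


Option 1: A->1 + B->2 = $48 + $22 = $70
Option 2: A->2 + B->1 = $11 + $28 = $39
Min cost = min($70, $39) = $39

$39


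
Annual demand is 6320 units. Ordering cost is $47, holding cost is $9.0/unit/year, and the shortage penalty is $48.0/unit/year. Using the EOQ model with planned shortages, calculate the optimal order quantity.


Formula: EOQ* = sqrt(2DS/H) * sqrt((H+P)/P)
Base EOQ = sqrt(2*6320*47/9.0) = 256.92 units
Correction = sqrt((9.0+48.0)/48.0) = 1.08972
EOQ* = 256.92 * 1.08972 = 280.0 units

280.0 units


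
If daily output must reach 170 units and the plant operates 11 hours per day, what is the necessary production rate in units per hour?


Formula: Production Rate = Daily Demand / Available Hours
Rate = 170 units/day / 11 hours/day
Rate = 15.5 units/hour

15.5 units/hour


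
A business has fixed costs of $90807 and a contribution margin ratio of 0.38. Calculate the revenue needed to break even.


Formula: BER = Fixed Costs / Contribution Margin Ratio
BER = $90807 / 0.38
BER = $238965.79 (to the nearest cent)

$238965.79


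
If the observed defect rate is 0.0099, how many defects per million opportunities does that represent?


DPMO = defect_rate * 1000000 = 0.0099 * 1000000

9900


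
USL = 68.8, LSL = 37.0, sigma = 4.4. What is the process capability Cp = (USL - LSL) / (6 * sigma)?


Cp = (68.8 - 37.0) / (6 * 4.4)

1.2


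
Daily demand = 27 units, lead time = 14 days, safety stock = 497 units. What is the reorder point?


Formula: ROP = (Daily Demand * Lead Time) + Safety Stock
Demand during lead time = 27 * 14 = 378 units
ROP = 378 + 497 = 875 units

875 units


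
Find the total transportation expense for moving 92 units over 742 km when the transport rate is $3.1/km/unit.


TC = dist * cost * units = 742 * 3.1 * 92 = $211618.40

$211618.40


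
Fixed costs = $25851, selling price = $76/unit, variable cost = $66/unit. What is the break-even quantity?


Formula: BEQ = Fixed Costs / (Price - Variable Cost)
Contribution margin = $76 - $66 = $10/unit
BEQ = ceil($25851 / $10/unit) = ceil(2585.1) = 2586 units

2586 units


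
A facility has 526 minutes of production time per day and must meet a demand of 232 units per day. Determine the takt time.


Formula: Takt Time = Available Production Time / Customer Demand
Takt = 526 min/day / 232 units/day
Takt = 2.27 min/unit

2.27 min/unit


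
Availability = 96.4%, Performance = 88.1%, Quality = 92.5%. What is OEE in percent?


Formula: OEE = Availability * Performance * Quality / 10000
A * P = 96.4% * 88.1% / 100 = 84.93%
OEE = 84.93% * 92.5% / 100 = 78.6%

78.6%


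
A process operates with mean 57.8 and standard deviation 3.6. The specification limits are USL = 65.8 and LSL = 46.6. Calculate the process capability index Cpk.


Cpu = (65.8 - 57.8) / (3 * 3.6) = 0.74
Cpl = (57.8 - 46.6) / (3 * 3.6) = 1.04
Cpk = min(0.74, 1.04) = 0.74

0.74


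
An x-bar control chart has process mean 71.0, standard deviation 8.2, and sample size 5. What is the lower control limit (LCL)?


LCL = 71.0 - 3 * 8.2 / sqrt(5)

60.0


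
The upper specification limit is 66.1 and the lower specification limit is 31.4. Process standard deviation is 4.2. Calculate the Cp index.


Cp = (66.1 - 31.4) / (6 * 4.2)

1.38


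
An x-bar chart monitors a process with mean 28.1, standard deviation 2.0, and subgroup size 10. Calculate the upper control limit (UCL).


UCL = 28.1 + 3 * 2.0 / sqrt(10)

30.0


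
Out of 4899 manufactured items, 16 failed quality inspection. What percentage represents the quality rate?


Formula: Quality Rate = Good Pieces / Total Pieces * 100
Good pieces = 4899 - 16 = 4883
QR = 4883 / 4899 * 100 = 99.7%

99.7%


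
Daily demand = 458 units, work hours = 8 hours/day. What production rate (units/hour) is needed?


Formula: Production Rate = Daily Demand / Available Hours
Rate = 458 units/day / 8 hours/day
Rate = 57.3 units/hour

57.3 units/hour


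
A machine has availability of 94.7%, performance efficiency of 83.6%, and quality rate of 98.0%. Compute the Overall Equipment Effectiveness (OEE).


Formula: OEE = Availability * Performance * Quality / 10000
A * P = 94.7% * 83.6% / 100 = 79.17%
OEE = 79.17% * 98.0% / 100 = 77.6%

77.6%


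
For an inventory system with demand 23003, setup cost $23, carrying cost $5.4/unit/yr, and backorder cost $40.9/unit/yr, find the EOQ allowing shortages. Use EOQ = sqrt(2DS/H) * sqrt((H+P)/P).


Formula: EOQ* = sqrt(2DS/H) * sqrt((H+P)/P)
Base EOQ = sqrt(2*23003*23/5.4) = 442.66 units
Correction = sqrt((5.4+40.9)/40.9) = 1.06397
EOQ* = 442.66 * 1.06397 = 471.0 units

471.0 units


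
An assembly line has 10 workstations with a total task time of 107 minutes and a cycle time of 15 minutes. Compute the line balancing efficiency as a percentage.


Formula: Efficiency = Sum of Task Times / (N_stations * CT) * 100
Total station capacity = 10 stations * 15 min = 150 min
Efficiency = 107 / 150 * 100 = 71.3%

71.3%
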